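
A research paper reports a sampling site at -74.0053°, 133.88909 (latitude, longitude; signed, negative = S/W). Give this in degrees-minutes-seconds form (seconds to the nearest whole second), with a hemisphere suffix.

74°00′19″ S, 133°53′21″ E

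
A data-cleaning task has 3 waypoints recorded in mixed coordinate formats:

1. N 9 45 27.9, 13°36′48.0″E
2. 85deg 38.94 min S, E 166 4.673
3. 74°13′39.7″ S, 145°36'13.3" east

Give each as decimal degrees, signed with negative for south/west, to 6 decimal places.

Point 1:
  Lat: 45′ + 27.9″ = 45.46500′; 9 + 45.46500/60 = 9.7577500
  N ⇒ keep positive
  Lon: 13° + 36/60 + 48/3600 = 13 + 0.600000 + 0.013333 = 13.6133333
  E ⇒ keep positive
Point 2:
  φ: 38.94′ = 0.649000°; total 85.6490000
  hemisphere S, so the sign is −
  Longitude: 4.673′ = 0.077883°; total 166.0778833
  E ⇒ keep positive
Point 3:
  Lat: 74° + 13/60 + 39.7/3600 = 74 + 0.216667 + 0.011028 = 74.2276944
  S ⇒ negate
  Lon: 145° + 36/60 + 13.3/3600 = 145 + 0.600000 + 0.003694 = 145.6036944
  E → positive

1. 9.757750, 13.613333
2. -85.649000, 166.077883
3. -74.227694, 145.603694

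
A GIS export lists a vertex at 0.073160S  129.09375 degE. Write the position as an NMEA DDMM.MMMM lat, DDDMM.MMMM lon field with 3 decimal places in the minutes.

0004.390,S / 12905.625,E

Latitude: 0° + 0.073160 × 60 = 0° 4.38960′
Longitude: minutes = (129.093750 − 129) × 60 = 5.62500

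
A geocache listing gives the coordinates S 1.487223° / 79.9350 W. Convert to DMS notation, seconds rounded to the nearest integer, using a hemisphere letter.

1°29′14″ S, 79°56′6″ W

Latitude: 0.487223 × 60 = 29.23338′ → 29′, remainder × 60 = 14.00″
Lon: 0.935000 × 60 = 56.10000′ → 56′, remainder × 60 = 6.00″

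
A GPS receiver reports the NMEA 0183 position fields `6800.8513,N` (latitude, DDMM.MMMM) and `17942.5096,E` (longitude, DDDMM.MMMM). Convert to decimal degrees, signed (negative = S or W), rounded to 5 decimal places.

68.01419, 179.70849

Latitude: degrees = first 2 digits = 68, minutes = 0.8513; 68 + 0.8513/60 = 68.014188
N → positive
Longitude: split at 3 digits → 179° and 42.5096′; 179 + 42.5096/60 = 179.708493
E → positive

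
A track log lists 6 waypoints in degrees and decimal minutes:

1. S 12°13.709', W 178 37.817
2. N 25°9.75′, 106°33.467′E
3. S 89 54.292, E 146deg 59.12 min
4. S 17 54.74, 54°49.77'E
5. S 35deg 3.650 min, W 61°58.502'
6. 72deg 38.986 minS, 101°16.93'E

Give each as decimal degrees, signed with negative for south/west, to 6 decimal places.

1. -12.228483, -178.630283
2. 25.162500, 106.557783
3. -89.904867, 146.985333
4. -17.912333, 54.829500
5. -35.060833, -61.975033
6. -72.649767, 101.282167

Point 1:
  Lat: 12 + 13.709/60 = 12.2284833
  hemisphere S, so the sign is −
  Lon: 178 + 37.817/60 = 178.6302833
  W → negative
Point 2:
  Latitude: 9.75′ = 0.162500°; total 25.1625000
  N ⇒ keep positive
  Lon: 33.467′ = 0.557783°; total 106.5577833
  E → positive
Point 3:
  φ: 54.292′ = 0.904867°; total 89.9048667
  hemisphere S, so the sign is −
  Lon: 59.12′ = 0.985333°; total 146.9853333
  E ⇒ keep positive
Point 4:
  Latitude: 17 + 54.74/60 = 17.9123333
  S → negative
  Lon: 54 + 49.77/60 = 54.8295000
  E ⇒ keep positive
Point 5:
  Latitude: 3.65′ = 0.060833°; total 35.0608333
  S ⇒ negate
  λ: 58.502′ = 0.975033°; total 61.9750333
  hemisphere W, so the sign is −
Point 6:
  φ: 72 + 38.986/60 = 72.6497667
  S → negative
  Lon: 101 + 16.93/60 = 101.2821667
  E ⇒ keep positive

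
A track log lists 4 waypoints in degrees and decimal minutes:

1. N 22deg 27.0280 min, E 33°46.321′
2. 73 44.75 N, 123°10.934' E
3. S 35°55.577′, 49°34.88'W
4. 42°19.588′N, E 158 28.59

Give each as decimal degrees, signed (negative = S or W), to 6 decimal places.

Point 1:
  Latitude: 27.028′ = 0.450467°; total 22.4504667
  N → positive
  Longitude: 46.321′ = 0.772017°; total 33.7720167
  E → positive
Point 2:
  φ: 73 + 44.75/60 = 73.7458333
  N → positive
  λ: 10.934′ = 0.182233°; total 123.1822333
  E ⇒ keep positive
Point 3:
  Latitude: 55.577′ = 0.926283°; total 35.9262833
  hemisphere S, so the sign is −
  Lon: 49 + 34.88/60 = 49.5813333
  W ⇒ negate
Point 4:
  φ: 42 + 19.588/60 = 42.3264667
  N ⇒ keep positive
  Longitude: 28.59′ = 0.476500°; total 158.4765000
  E ⇒ keep positive

1. 22.450467, 33.772017
2. 73.745833, 123.182233
3. -35.926283, -49.581333
4. 42.326467, 158.476500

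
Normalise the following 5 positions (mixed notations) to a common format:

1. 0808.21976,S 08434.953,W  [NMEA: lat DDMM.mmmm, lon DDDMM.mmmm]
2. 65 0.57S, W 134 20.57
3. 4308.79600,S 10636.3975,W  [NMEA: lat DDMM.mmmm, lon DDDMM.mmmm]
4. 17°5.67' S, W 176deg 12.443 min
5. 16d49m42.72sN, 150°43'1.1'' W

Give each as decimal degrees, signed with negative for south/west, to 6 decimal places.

1. -8.136996, -84.582550
2. -65.009500, -134.342833
3. -43.146600, -106.606625
4. -17.094500, -176.207383
5. 16.828533, -150.716972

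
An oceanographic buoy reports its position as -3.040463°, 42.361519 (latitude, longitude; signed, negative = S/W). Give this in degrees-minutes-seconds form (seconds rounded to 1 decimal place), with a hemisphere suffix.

3°02′25.7″ S, 42°21′41.5″ E

Latitude is negative → S; |value| = 3.040463
Lat: 0.040463° → 2.42778′; 0.42778 × 60 = 25.667″
Lon: 0.361519 × 60 = 21.69114′ → 21′, remainder × 60 = 41.468″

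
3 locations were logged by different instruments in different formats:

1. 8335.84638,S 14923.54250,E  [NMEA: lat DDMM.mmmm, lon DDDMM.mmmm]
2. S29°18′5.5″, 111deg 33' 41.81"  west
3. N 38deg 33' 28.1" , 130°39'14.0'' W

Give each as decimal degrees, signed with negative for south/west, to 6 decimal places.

1. -83.597440, 149.392375
2. -29.301528, -111.561614
3. 38.557806, -130.653889

Point 1:
  Latitude: degrees = first 2 digits = 83, minutes = 35.84638; 83 + 35.84638/60 = 83.5974397
  S → negative
  Lon: split at 3 digits → 149° and 23.5425′; 149 + 23.5425/60 = 149.3923750
  E → positive
Point 2:
  φ: 29 + 18/60 + 5.5/3600 = 29.3015278
  S ⇒ negate
  λ: 111° + 33/60 + 41.81/3600 = 111 + 0.550000 + 0.011614 = 111.5616139
  hemisphere W, so the sign is −
Point 3:
  φ: 38° + 33/60 + 28.1/3600 = 38 + 0.550000 + 0.007806 = 38.5578056
  N ⇒ keep positive
  λ: 130 + 39/60 + 14/3600 = 130.6538889
  W → negative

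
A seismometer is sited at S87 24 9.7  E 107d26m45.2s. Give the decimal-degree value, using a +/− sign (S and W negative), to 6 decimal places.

-87.402694, 107.445889

Lat: 24′ + 9.7″ = 24.16167′; 87 + 24.16167/60 = 87.4026944
S ⇒ negate
Lon: 107 + 26/60 + 45.2/3600 = 107.4458889
E → positive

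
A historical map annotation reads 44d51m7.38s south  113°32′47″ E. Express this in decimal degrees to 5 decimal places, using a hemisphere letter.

φ: 51′ + 7.38″ = 51.12300′; 44 + 51.12300/60 = 44.852050
Lon: 32′ + 47″ = 32.78333′; 113 + 32.78333/60 = 113.546389

44.85205° S, 113.54639° E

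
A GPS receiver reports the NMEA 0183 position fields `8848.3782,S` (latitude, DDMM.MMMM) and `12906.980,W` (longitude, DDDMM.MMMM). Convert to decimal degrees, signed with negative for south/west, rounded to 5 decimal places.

Latitude: degrees = first 2 digits = 88, minutes = 48.3782; 88 + 48.3782/60 = 88.806303
hemisphere S, so the sign is −
λ: degrees = first 3 digits = 129, minutes = 6.98; 129 + 6.98/60 = 129.116333
W ⇒ negate

-88.80630, -129.11633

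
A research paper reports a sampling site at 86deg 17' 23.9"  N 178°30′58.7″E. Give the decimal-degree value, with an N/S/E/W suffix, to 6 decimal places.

86.289972° N, 178.516306° E

φ: 86 + 17/60 + 23.9/3600 = 86.2899722
Lon: 178° + 30/60 + 58.7/3600 = 178 + 0.500000 + 0.016306 = 178.5163056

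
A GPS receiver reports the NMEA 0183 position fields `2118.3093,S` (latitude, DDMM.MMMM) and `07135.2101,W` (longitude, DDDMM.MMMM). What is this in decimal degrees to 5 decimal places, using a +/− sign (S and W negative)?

-21.30516, -71.58684

Lat: split at 2 digits → 21° and 18.3093′; 21 + 18.3093/60 = 21.305155
S ⇒ negate
λ: degrees = first 3 digits = 71, minutes = 35.2101; 71 + 35.2101/60 = 71.586835
W ⇒ negate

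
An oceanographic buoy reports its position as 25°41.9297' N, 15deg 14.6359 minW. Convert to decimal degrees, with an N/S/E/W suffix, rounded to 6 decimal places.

φ: 41.9297′ = 0.698828°; total 25.6988283
λ: 15 + 14.6359/60 = 15.2439317

25.698828° N, 15.243932° W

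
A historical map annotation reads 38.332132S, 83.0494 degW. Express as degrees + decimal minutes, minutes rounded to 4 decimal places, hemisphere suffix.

38° 19.9279′ S, 83° 2.9640′ W

Lat: 38° + 0.332132 × 60 = 38° 19.927920′
λ: 83° + 0.049400 × 60 = 83° 2.964000′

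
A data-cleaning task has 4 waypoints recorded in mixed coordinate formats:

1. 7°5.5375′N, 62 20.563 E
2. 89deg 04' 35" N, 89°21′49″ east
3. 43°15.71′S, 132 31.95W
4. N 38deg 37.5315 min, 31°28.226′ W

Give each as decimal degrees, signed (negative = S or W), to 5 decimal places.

1. 7.09229, 62.34272
2. 89.07639, 89.36361
3. -43.26183, -132.53250
4. 38.62553, -31.47043

Point 1:
  Latitude: 5.5375′ = 0.092292°; total 7.092292
  N → positive
  Longitude: 20.563′ = 0.342717°; total 62.342717
  E → positive
Point 2:
  Latitude: 89 + 4/60 + 35/3600 = 89.076389
  N → positive
  λ: 89 + 21/60 + 49/3600 = 89.363611
  E → positive
Point 3:
  φ: 43 + 15.71/60 = 43.261833
  S ⇒ negate
  Longitude: 132 + 31.95/60 = 132.532500
  W ⇒ negate
Point 4:
  Lat: 38 + 37.5315/60 = 38.625525
  N ⇒ keep positive
  λ: 28.226′ = 0.470433°; total 31.470433
  W → negative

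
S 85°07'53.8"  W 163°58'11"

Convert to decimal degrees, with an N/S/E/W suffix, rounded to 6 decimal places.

φ: 85° + 7/60 + 53.8/3600 = 85 + 0.116667 + 0.014944 = 85.1316111
Longitude: 58′ + 11″ = 58.18333′; 163 + 58.18333/60 = 163.9697222

85.131611° S, 163.969722° W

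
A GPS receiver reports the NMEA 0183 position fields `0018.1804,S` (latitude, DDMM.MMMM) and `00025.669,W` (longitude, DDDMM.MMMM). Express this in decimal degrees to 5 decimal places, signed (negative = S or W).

-0.30301, -0.42782

Lat: split at 2 digits → 00° and 18.1804′; 0 + 18.1804/60 = 0.303007
hemisphere S, so the sign is −
Longitude: split at 3 digits → 000° and 25.669′; 0 + 25.669/60 = 0.427817
hemisphere W, so the sign is −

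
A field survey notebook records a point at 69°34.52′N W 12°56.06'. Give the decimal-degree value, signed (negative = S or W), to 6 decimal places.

φ: 34.52′ = 0.575333°; total 69.5753333
N ⇒ keep positive
Lon: 12 + 56.06/60 = 12.9343333
hemisphere W, so the sign is −

69.575333, -12.934333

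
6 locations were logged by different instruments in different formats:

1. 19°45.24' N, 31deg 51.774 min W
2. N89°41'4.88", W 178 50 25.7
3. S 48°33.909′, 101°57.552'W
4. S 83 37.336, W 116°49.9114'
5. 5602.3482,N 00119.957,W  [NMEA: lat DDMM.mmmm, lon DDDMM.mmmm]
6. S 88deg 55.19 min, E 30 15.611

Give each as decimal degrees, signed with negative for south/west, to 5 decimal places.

1. 19.75400, -31.86290
2. 89.68469, -178.84047
3. -48.56515, -101.95920
4. -83.62227, -116.83186
5. 56.03914, -1.33262
6. -88.91983, 30.26018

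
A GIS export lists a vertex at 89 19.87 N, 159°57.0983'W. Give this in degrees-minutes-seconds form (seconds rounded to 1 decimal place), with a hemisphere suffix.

Lat: 19.87000′ → 19′ and 0.87000 × 60 = 52.200″
Lon: fractional minutes 0.09830 × 60 = 5.898″

89°19′52.2″ N, 159°57′5.9″ W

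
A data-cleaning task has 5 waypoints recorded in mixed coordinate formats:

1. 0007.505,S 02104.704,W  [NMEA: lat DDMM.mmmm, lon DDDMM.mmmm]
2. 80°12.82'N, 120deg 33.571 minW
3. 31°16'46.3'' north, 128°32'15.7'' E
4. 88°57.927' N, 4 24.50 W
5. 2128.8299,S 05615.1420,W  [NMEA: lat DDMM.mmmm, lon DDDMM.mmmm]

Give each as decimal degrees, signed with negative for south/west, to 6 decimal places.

1. -0.125083, -21.078400
2. 80.213667, -120.559517
3. 31.279528, 128.537694
4. 88.965450, -4.408333
5. -21.480498, -56.252367

Point 1:
  Latitude: degrees = first 2 digits = 0, minutes = 7.505; 0 + 7.505/60 = 0.1250833
  hemisphere S, so the sign is −
  Longitude: degrees = first 3 digits = 21, minutes = 4.704; 21 + 4.704/60 = 21.0784000
  W → negative
Point 2:
  φ: 80 + 12.82/60 = 80.2136667
  N → positive
  Lon: 120 + 33.571/60 = 120.5595167
  W ⇒ negate
Point 3:
  φ: 31 + 16/60 + 46.3/3600 = 31.2795278
  N → positive
  λ: 128 + 32/60 + 15.7/3600 = 128.5376944
  E ⇒ keep positive
Point 4:
  Latitude: 57.927′ = 0.965450°; total 88.9654500
  N ⇒ keep positive
  Longitude: 24.5′ = 0.408333°; total 4.4083333
  hemisphere W, so the sign is −
Point 5:
  Lat: degrees = first 2 digits = 21, minutes = 28.8299; 21 + 28.8299/60 = 21.4804983
  S ⇒ negate
  λ: degrees = first 3 digits = 56, minutes = 15.142; 56 + 15.142/60 = 56.2523667
  W → negative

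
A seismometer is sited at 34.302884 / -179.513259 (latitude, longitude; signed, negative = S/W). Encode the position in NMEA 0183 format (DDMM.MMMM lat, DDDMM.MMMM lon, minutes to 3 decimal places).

3418.173,N / 17930.796,W

Lat: minutes = (34.302884 − 34) × 60 = 18.17304
Longitude is negative → W; |value| = 179.513259
λ: 179° + 0.513259 × 60 = 179° 30.79554′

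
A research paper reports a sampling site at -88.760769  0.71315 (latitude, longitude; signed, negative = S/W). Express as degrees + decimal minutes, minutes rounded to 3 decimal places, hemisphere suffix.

88° 45.646′ S, 0° 42.789′ E

Latitude is negative → S; |value| = 88.760769
Latitude: minutes = (88.760769 − 88) × 60 = 45.64614
Lon: minutes = (0.713150 − 0) × 60 = 42.78900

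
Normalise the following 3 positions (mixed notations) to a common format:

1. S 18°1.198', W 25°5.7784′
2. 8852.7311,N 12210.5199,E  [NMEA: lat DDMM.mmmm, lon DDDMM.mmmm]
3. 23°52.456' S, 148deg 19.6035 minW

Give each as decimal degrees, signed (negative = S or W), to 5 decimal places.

1. -18.01997, -25.09631
2. 88.87885, 122.17533
3. -23.87427, -148.32673

Point 1:
  Latitude: 18 + 1.198/60 = 18.019967
  S → negative
  Longitude: 25 + 5.7784/60 = 25.096307
  W ⇒ negate
Point 2:
  Latitude: degrees = first 2 digits = 88, minutes = 52.7311; 88 + 52.7311/60 = 88.878852
  N → positive
  Lon: degrees = first 3 digits = 122, minutes = 10.5199; 122 + 10.5199/60 = 122.175332
  E → positive
Point 3:
  Latitude: 23 + 52.456/60 = 23.874267
  S ⇒ negate
  Lon: 19.6035′ = 0.326725°; total 148.326725
  hemisphere W, so the sign is −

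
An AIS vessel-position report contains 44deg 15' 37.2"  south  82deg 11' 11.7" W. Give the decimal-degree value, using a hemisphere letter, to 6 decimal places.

44.260333° S, 82.186583° W

Latitude: 15′ + 37.2″ = 15.62000′; 44 + 15.62000/60 = 44.2603333
Longitude: 82° + 11/60 + 11.7/3600 = 82 + 0.183333 + 0.003250 = 82.1865833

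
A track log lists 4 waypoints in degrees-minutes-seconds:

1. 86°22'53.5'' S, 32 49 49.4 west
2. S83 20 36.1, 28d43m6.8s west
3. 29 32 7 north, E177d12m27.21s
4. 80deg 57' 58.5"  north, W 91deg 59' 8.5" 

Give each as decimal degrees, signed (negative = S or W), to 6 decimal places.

Point 1:
  Latitude: 86 + 22/60 + 53.5/3600 = 86.3815278
  hemisphere S, so the sign is −
  Longitude: 49′ + 49.4″ = 49.82333′; 32 + 49.82333/60 = 32.8303889
  W ⇒ negate
Point 2:
  φ: 20′ + 36.1″ = 20.60167′; 83 + 20.60167/60 = 83.3433611
  S ⇒ negate
  Longitude: 28° + 43/60 + 6.8/3600 = 28 + 0.716667 + 0.001889 = 28.7185556
  hemisphere W, so the sign is −
Point 3:
  Latitude: 32′ + 7″ = 32.11667′; 29 + 32.11667/60 = 29.5352778
  N → positive
  Longitude: 177° + 12/60 + 27.21/3600 = 177 + 0.200000 + 0.007558 = 177.2075583
  E ⇒ keep positive
Point 4:
  Lat: 80° + 57/60 + 58.5/3600 = 80 + 0.950000 + 0.016250 = 80.9662500
  N → positive
  Longitude: 59′ + 8.5″ = 59.14167′; 91 + 59.14167/60 = 91.9856944
  W ⇒ negate

1. -86.381528, -32.830389
2. -83.343361, -28.718556
3. 29.535278, 177.207558
4. 80.966250, -91.985694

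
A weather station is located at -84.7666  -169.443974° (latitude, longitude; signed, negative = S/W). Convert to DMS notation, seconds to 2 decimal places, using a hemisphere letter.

Latitude is negative → S; |value| = 84.766600
Lat: whole degrees 84; 45.99600′ → 45′ and 59.7600″
Longitude is negative → W; |value| = 169.443974
Longitude: 0.443974 × 60 = 26.63844′ → 26′, remainder × 60 = 38.3064″

84°45′59.76″ S, 169°26′38.31″ W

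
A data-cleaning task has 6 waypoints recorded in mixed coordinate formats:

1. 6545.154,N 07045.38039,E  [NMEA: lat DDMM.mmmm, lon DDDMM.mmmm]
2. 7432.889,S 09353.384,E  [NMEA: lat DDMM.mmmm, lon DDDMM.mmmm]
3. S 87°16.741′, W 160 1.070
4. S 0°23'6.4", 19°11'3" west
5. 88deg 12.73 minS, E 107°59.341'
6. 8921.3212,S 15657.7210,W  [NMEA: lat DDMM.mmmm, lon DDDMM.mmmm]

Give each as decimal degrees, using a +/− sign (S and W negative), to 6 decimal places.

1. 65.752567, 70.756340
2. -74.548150, 93.889733
3. -87.279017, -160.017833
4. -0.385111, -19.184167
5. -88.212167, 107.989017
6. -89.355353, -156.962017

Point 1:
  Latitude: degrees = first 2 digits = 65, minutes = 45.154; 65 + 45.154/60 = 65.7525667
  N ⇒ keep positive
  Lon: degrees = first 3 digits = 70, minutes = 45.38039; 70 + 45.38039/60 = 70.7563398
  E → positive
Point 2:
  φ: split at 2 digits → 74° and 32.889′; 74 + 32.889/60 = 74.5481500
  S ⇒ negate
  Lon: split at 3 digits → 093° and 53.384′; 93 + 53.384/60 = 93.8897333
  E ⇒ keep positive
Point 3:
  Lat: 87 + 16.741/60 = 87.2790167
  S ⇒ negate
  Lon: 160 + 1.07/60 = 160.0178333
  W ⇒ negate
Point 4:
  Lat: 0 + 23/60 + 6.4/3600 = 0.3851111
  S ⇒ negate
  λ: 19 + 11/60 + 3/3600 = 19.1841667
  W → negative
Point 5:
  φ: 88 + 12.73/60 = 88.2121667
  S ⇒ negate
  Longitude: 59.341′ = 0.989017°; total 107.9890167
  E ⇒ keep positive
Point 6:
  Latitude: degrees = first 2 digits = 89, minutes = 21.3212; 89 + 21.3212/60 = 89.3553533
  S ⇒ negate
  λ: degrees = first 3 digits = 156, minutes = 57.721; 156 + 57.721/60 = 156.9620167
  hemisphere W, so the sign is −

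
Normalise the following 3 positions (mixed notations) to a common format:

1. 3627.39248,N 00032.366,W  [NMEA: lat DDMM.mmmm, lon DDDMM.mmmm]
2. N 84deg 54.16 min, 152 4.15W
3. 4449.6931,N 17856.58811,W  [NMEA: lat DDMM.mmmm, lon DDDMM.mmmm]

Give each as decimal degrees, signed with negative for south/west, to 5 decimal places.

1. 36.45654, -0.53943
2. 84.90267, -152.06917
3. 44.82822, -178.94314

Point 1:
  Latitude: split at 2 digits → 36° and 27.39248′; 36 + 27.39248/60 = 36.456541
  N ⇒ keep positive
  λ: split at 3 digits → 000° and 32.366′; 0 + 32.366/60 = 0.539433
  W ⇒ negate
Point 2:
  φ: 84 + 54.16/60 = 84.902667
  N ⇒ keep positive
  Longitude: 152 + 4.15/60 = 152.069167
  W → negative
Point 3:
  Latitude: degrees = first 2 digits = 44, minutes = 49.6931; 44 + 49.6931/60 = 44.828218
  N ⇒ keep positive
  Longitude: split at 3 digits → 178° and 56.58811′; 178 + 56.58811/60 = 178.943135
  hemisphere W, so the sign is −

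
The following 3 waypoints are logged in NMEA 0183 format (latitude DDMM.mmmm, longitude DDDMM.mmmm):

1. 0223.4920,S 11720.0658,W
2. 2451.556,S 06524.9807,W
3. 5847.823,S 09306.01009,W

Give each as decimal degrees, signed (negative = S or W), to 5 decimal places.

Point 1:
  Latitude: split at 2 digits → 02° and 23.492′; 2 + 23.492/60 = 2.391533
  hemisphere S, so the sign is −
  Lon: degrees = first 3 digits = 117, minutes = 20.0658; 117 + 20.0658/60 = 117.334430
  W → negative
Point 2:
  Lat: degrees = first 2 digits = 24, minutes = 51.556; 24 + 51.556/60 = 24.859267
  S → negative
  λ: split at 3 digits → 065° and 24.9807′; 65 + 24.9807/60 = 65.416345
  hemisphere W, so the sign is −
Point 3:
  φ: split at 2 digits → 58° and 47.823′; 58 + 47.823/60 = 58.797050
  S → negative
  λ: degrees = first 3 digits = 93, minutes = 6.01009; 93 + 6.01009/60 = 93.100168
  hemisphere W, so the sign is −

1. -2.39153, -117.33443
2. -24.85927, -65.41635
3. -58.79705, -93.10017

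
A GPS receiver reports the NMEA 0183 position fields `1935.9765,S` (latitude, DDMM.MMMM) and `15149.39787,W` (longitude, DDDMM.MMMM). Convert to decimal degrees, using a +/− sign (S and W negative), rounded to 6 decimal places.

-19.599608, -151.823298

φ: split at 2 digits → 19° and 35.9765′; 19 + 35.9765/60 = 19.5996083
S → negative
λ: split at 3 digits → 151° and 49.39787′; 151 + 49.39787/60 = 151.8232978
W → negative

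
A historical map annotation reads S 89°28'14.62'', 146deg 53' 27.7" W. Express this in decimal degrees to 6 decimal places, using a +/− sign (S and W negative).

-89.470728, -146.891028

Lat: 28′ + 14.62″ = 28.24367′; 89 + 28.24367/60 = 89.4707278
S → negative
Longitude: 53′ + 27.7″ = 53.46167′; 146 + 53.46167/60 = 146.8910278
W ⇒ negate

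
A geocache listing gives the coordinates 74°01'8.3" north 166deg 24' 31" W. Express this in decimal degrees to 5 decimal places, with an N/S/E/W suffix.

74.01897° N, 166.40861° W

φ: 1′ + 8.3″ = 1.13833′; 74 + 1.13833/60 = 74.018972
Longitude: 166° + 24/60 + 31/3600 = 166 + 0.400000 + 0.008611 = 166.408611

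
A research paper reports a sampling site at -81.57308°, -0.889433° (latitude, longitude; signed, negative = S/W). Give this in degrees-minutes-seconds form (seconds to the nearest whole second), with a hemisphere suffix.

81°34′23″ S, 0°53′22″ W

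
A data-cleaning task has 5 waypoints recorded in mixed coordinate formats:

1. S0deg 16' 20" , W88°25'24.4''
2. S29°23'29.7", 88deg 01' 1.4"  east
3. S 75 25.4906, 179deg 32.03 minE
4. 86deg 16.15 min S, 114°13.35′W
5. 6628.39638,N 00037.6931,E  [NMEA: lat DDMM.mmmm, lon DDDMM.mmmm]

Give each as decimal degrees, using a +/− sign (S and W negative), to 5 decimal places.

1. -0.27222, -88.42344
2. -29.39158, 88.01706
3. -75.42484, 179.53383
4. -86.26917, -114.22250
5. 66.47327, 0.62822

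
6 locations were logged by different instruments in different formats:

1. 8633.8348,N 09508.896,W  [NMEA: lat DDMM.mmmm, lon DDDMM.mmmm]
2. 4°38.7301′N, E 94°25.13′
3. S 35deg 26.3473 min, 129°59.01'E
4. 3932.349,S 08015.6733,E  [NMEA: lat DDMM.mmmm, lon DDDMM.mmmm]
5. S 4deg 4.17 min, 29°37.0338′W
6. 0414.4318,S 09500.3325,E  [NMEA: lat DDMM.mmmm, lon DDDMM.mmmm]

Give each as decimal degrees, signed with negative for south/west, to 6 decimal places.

Point 1:
  Lat: split at 2 digits → 86° and 33.8348′; 86 + 33.8348/60 = 86.5639133
  N ⇒ keep positive
  Lon: split at 3 digits → 095° and 8.896′; 95 + 8.896/60 = 95.1482667
  W → negative
Point 2:
  Latitude: 38.7301′ = 0.645502°; total 4.6455017
  N → positive
  Longitude: 25.13′ = 0.418833°; total 94.4188333
  E → positive
Point 3:
  φ: 26.3473′ = 0.439122°; total 35.4391217
  hemisphere S, so the sign is −
  Lon: 59.01′ = 0.983500°; total 129.9835000
  E ⇒ keep positive
Point 4:
  φ: degrees = first 2 digits = 39, minutes = 32.349; 39 + 32.349/60 = 39.5391500
  S → negative
  λ: degrees = first 3 digits = 80, minutes = 15.6733; 80 + 15.6733/60 = 80.2612217
  E → positive
Point 5:
  Latitude: 4 + 4.17/60 = 4.0695000
  hemisphere S, so the sign is −
  λ: 37.0338′ = 0.617230°; total 29.6172300
  W → negative
Point 6:
  φ: degrees = first 2 digits = 4, minutes = 14.4318; 4 + 14.4318/60 = 4.2405300
  S → negative
  λ: degrees = first 3 digits = 95, minutes = 0.3325; 95 + 0.3325/60 = 95.0055417
  E ⇒ keep positive

1. 86.563913, -95.148267
2. 4.645502, 94.418833
3. -35.439122, 129.983500
4. -39.539150, 80.261222
5. -4.069500, -29.617230
6. -4.240530, 95.005542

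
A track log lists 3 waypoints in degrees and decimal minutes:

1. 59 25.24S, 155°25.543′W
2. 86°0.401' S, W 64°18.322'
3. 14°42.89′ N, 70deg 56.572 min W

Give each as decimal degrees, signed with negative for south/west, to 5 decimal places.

Point 1:
  Latitude: 59 + 25.24/60 = 59.420667
  S → negative
  Longitude: 155 + 25.543/60 = 155.425717
  W → negative
Point 2:
  Latitude: 86 + 0.401/60 = 86.006683
  S → negative
  Lon: 64 + 18.322/60 = 64.305367
  hemisphere W, so the sign is −
Point 3:
  φ: 14 + 42.89/60 = 14.714833
  N ⇒ keep positive
  Lon: 56.572′ = 0.942867°; total 70.942867
  W → negative

1. -59.42067, -155.42572
2. -86.00668, -64.30537
3. 14.71483, -70.94287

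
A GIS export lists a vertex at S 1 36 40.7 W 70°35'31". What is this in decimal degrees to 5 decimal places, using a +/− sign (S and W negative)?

φ: 1 + 36/60 + 40.7/3600 = 1.611306
hemisphere S, so the sign is −
Lon: 35′ + 31″ = 35.51667′; 70 + 35.51667/60 = 70.591944
W ⇒ negate

-1.61131, -70.59194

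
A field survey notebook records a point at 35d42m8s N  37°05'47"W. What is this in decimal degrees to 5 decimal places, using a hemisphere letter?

Lat: 42′ + 8″ = 42.13333′; 35 + 42.13333/60 = 35.702222
Longitude: 5′ + 47″ = 5.78333′; 37 + 5.78333/60 = 37.096389

35.70222° N, 37.09639° W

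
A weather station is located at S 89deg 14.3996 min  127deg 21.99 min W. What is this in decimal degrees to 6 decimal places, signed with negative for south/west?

φ: 89 + 14.3996/60 = 89.2399933
S ⇒ negate
λ: 21.99′ = 0.366500°; total 127.3665000
W ⇒ negate

-89.239993, -127.366500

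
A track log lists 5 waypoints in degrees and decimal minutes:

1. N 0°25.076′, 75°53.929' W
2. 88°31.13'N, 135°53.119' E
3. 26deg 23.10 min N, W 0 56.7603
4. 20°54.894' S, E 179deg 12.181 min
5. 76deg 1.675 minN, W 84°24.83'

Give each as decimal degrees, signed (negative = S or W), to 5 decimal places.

Point 1:
  Lat: 0 + 25.076/60 = 0.417933
  N ⇒ keep positive
  Longitude: 53.929′ = 0.898817°; total 75.898817
  W ⇒ negate
Point 2:
  Latitude: 31.13′ = 0.518833°; total 88.518833
  N → positive
  Lon: 53.119′ = 0.885317°; total 135.885317
  E → positive
Point 3:
  φ: 26 + 23.1/60 = 26.385000
  N → positive
  Lon: 0 + 56.7603/60 = 0.946005
  W ⇒ negate
Point 4:
  Lat: 20 + 54.894/60 = 20.914900
  S ⇒ negate
  Lon: 12.181′ = 0.203017°; total 179.203017
  E → positive
Point 5:
  Lat: 1.675′ = 0.027917°; total 76.027917
  N → positive
  λ: 84 + 24.83/60 = 84.413833
  W ⇒ negate

1. 0.41793, -75.89882
2. 88.51883, 135.88532
3. 26.38500, -0.94601
4. -20.91490, 179.20302
5. 76.02792, -84.41383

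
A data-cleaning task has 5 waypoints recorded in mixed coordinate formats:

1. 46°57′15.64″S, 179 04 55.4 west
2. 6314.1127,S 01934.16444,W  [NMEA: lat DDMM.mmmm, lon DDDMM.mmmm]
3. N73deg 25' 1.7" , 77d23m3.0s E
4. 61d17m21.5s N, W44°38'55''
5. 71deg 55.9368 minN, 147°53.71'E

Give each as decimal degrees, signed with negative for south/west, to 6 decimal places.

Point 1:
  φ: 46 + 57/60 + 15.64/3600 = 46.9543444
  S → negative
  λ: 179 + 4/60 + 55.4/3600 = 179.0820556
  hemisphere W, so the sign is −
Point 2:
  Latitude: split at 2 digits → 63° and 14.1127′; 63 + 14.1127/60 = 63.2352117
  S → negative
  Lon: split at 3 digits → 019° and 34.16444′; 19 + 34.16444/60 = 19.5694073
  W ⇒ negate
Point 3:
  φ: 73 + 25/60 + 1.7/3600 = 73.4171389
  N ⇒ keep positive
  Longitude: 77° + 23/60 + 3/3600 = 77 + 0.383333 + 0.000833 = 77.3841667
  E ⇒ keep positive
Point 4:
  Lat: 61° + 17/60 + 21.5/3600 = 61 + 0.283333 + 0.005972 = 61.2893056
  N → positive
  Longitude: 44 + 38/60 + 55/3600 = 44.6486111
  W ⇒ negate
Point 5:
  Latitude: 55.9368′ = 0.932280°; total 71.9322800
  N → positive
  λ: 147 + 53.71/60 = 147.8951667
  E ⇒ keep positive

1. -46.954344, -179.082056
2. -63.235212, -19.569407
3. 73.417139, 77.384167
4. 61.289306, -44.648611
5. 71.932280, 147.895167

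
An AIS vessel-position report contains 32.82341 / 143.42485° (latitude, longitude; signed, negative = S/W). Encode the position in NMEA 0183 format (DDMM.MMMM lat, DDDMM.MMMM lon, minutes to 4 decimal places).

φ: minutes = (32.823410 − 32) × 60 = 49.404600
Longitude: fractional part 0.424850 → 25.491000 minutes

3249.4046,N / 14325.4910,E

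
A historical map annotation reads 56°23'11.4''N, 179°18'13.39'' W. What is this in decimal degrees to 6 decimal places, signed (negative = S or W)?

56.386500, -179.303719

Latitude: 23′ + 11.4″ = 23.19000′; 56 + 23.19000/60 = 56.3865000
N ⇒ keep positive
Longitude: 179 + 18/60 + 13.39/3600 = 179.3037194
W ⇒ negate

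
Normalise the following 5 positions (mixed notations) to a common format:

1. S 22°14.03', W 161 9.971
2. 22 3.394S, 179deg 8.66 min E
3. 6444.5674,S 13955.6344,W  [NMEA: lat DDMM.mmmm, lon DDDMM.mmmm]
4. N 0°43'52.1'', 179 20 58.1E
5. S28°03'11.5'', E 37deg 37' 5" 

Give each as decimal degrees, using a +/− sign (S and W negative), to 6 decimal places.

1. -22.233833, -161.166183
2. -22.056567, 179.144333
3. -64.742790, -139.927240
4. 0.731139, 179.349472
5. -28.053194, 37.618056

Point 1:
  Lat: 14.03′ = 0.233833°; total 22.2338333
  S → negative
  λ: 161 + 9.971/60 = 161.1661833
  W ⇒ negate
Point 2:
  Latitude: 22 + 3.394/60 = 22.0565667
  S → negative
  λ: 179 + 8.66/60 = 179.1443333
  E → positive
Point 3:
  Lat: degrees = first 2 digits = 64, minutes = 44.5674; 64 + 44.5674/60 = 64.7427900
  S ⇒ negate
  Lon: degrees = first 3 digits = 139, minutes = 55.6344; 139 + 55.6344/60 = 139.9272400
  W → negative
Point 4:
  Lat: 0 + 43/60 + 52.1/3600 = 0.7311389
  N ⇒ keep positive
  Lon: 179° + 20/60 + 58.1/3600 = 179 + 0.333333 + 0.016139 = 179.3494722
  E → positive
Point 5:
  Latitude: 28 + 3/60 + 11.5/3600 = 28.0531944
  S ⇒ negate
  λ: 37′ + 5″ = 37.08333′; 37 + 37.08333/60 = 37.6180556
  E ⇒ keep positive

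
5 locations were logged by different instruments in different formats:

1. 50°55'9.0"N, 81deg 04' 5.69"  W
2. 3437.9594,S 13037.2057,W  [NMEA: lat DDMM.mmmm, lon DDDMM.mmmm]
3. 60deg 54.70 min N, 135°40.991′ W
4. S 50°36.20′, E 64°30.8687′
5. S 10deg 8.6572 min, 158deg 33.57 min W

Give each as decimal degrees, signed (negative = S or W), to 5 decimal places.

1. 50.91917, -81.06825
2. -34.63266, -130.62010
3. 60.91167, -135.68318
4. -50.60333, 64.51448
5. -10.14429, -158.55950

Point 1:
  Lat: 50° + 55/60 + 9/3600 = 50 + 0.916667 + 0.002500 = 50.919167
  N ⇒ keep positive
  Longitude: 81 + 4/60 + 5.69/3600 = 81.068247
  W ⇒ negate
Point 2:
  φ: degrees = first 2 digits = 34, minutes = 37.9594; 34 + 37.9594/60 = 34.632657
  hemisphere S, so the sign is −
  Lon: degrees = first 3 digits = 130, minutes = 37.2057; 130 + 37.2057/60 = 130.620095
  W ⇒ negate
Point 3:
  Lat: 60 + 54.7/60 = 60.911667
  N ⇒ keep positive
  Lon: 40.991′ = 0.683183°; total 135.683183
  W ⇒ negate
Point 4:
  Latitude: 50 + 36.2/60 = 50.603333
  hemisphere S, so the sign is −
  Lon: 64 + 30.8687/60 = 64.514478
  E → positive
Point 5:
  Latitude: 8.6572′ = 0.144287°; total 10.144287
  hemisphere S, so the sign is −
  Lon: 158 + 33.57/60 = 158.559500
  W → negative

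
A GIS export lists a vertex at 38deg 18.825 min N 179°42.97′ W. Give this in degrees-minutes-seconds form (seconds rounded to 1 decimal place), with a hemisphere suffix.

38°18′49.5″ N, 179°42′58.2″ W

Lat: 18.82500′ → 18′ and 0.82500 × 60 = 49.500″
λ: 42.97000′ → 42′ and 0.97000 × 60 = 58.200″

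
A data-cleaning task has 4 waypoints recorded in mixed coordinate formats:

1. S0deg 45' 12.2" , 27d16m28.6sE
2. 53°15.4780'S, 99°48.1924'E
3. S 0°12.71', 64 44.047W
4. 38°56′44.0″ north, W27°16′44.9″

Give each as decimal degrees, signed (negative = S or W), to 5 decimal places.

1. -0.75339, 27.27461
2. -53.25797, 99.80321
3. -0.21183, -64.73412
4. 38.94556, -27.27914

Point 1:
  Lat: 0 + 45/60 + 12.2/3600 = 0.753389
  S ⇒ negate
  Lon: 27° + 16/60 + 28.6/3600 = 27 + 0.266667 + 0.007944 = 27.274611
  E ⇒ keep positive
Point 2:
  φ: 53 + 15.478/60 = 53.257967
  S ⇒ negate
  Longitude: 99 + 48.1924/60 = 99.803207
  E ⇒ keep positive
Point 3:
  Lat: 0 + 12.71/60 = 0.211833
  S → negative
  λ: 44.047′ = 0.734117°; total 64.734117
  hemisphere W, so the sign is −
Point 4:
  φ: 38° + 56/60 + 44/3600 = 38 + 0.933333 + 0.012222 = 38.945556
  N → positive
  Longitude: 16′ + 44.9″ = 16.74833′; 27 + 16.74833/60 = 27.279139
  hemisphere W, so the sign is −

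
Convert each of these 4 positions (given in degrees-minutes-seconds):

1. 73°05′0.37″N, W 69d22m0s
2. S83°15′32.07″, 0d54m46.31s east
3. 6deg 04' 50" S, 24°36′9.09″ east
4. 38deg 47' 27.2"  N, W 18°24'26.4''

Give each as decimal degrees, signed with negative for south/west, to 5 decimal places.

Point 1:
  Latitude: 5′ + 0.37″ = 5.00617′; 73 + 5.00617/60 = 73.083436
  N ⇒ keep positive
  Longitude: 69 + 22/60 + 0/3600 = 69.366667
  W ⇒ negate
Point 2:
  φ: 83° + 15/60 + 32.07/3600 = 83 + 0.250000 + 0.008908 = 83.258908
  S ⇒ negate
  Lon: 54′ + 46.31″ = 54.77183′; 0 + 54.77183/60 = 0.912864
  E ⇒ keep positive
Point 3:
  Lat: 6 + 4/60 + 50/3600 = 6.080556
  S ⇒ negate
  Longitude: 24° + 36/60 + 9.09/3600 = 24 + 0.600000 + 0.002525 = 24.602525
  E ⇒ keep positive
Point 4:
  φ: 38° + 47/60 + 27.2/3600 = 38 + 0.783333 + 0.007556 = 38.790889
  N → positive
  Lon: 18° + 24/60 + 26.4/3600 = 18 + 0.400000 + 0.007333 = 18.407333
  hemisphere W, so the sign is −

1. 73.08344, -69.36667
2. -83.25891, 0.91286
3. -6.08056, 24.60253
4. 38.79089, -18.40733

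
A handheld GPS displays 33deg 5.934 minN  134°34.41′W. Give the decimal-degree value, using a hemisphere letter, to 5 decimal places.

Latitude: 33 + 5.934/60 = 33.098900
λ: 134 + 34.41/60 = 134.573500

33.09890° N, 134.57350° W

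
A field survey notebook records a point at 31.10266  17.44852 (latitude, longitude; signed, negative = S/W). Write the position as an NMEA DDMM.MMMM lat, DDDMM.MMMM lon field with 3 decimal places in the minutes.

3106.160,N / 01726.911,E

φ: 31° + 0.102660 × 60 = 31° 6.15960′
Longitude: minutes = (17.448520 − 17) × 60 = 26.91120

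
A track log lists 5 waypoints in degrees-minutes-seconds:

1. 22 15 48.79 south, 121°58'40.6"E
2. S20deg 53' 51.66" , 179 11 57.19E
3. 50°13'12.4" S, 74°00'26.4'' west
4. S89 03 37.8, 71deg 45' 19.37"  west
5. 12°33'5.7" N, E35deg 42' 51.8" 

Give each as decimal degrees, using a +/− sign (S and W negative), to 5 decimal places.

1. -22.26355, 121.97794
2. -20.89768, 179.19922
3. -50.22011, -74.00733
4. -89.06050, -71.75538
5. 12.55158, 35.71439

Point 1:
  Latitude: 15′ + 48.79″ = 15.81317′; 22 + 15.81317/60 = 22.263553
  hemisphere S, so the sign is −
  Longitude: 121° + 58/60 + 40.6/3600 = 121 + 0.966667 + 0.011278 = 121.977944
  E → positive
Point 2:
  φ: 20° + 53/60 + 51.66/3600 = 20 + 0.883333 + 0.014350 = 20.897683
  S → negative
  Longitude: 179 + 11/60 + 57.19/3600 = 179.199219
  E ⇒ keep positive
Point 3:
  Latitude: 13′ + 12.4″ = 13.20667′; 50 + 13.20667/60 = 50.220111
  S ⇒ negate
  λ: 74° + 0/60 + 26.4/3600 = 74 + 0.000000 + 0.007333 = 74.007333
  W → negative
Point 4:
  Lat: 89° + 3/60 + 37.8/3600 = 89 + 0.050000 + 0.010500 = 89.060500
  S → negative
  Longitude: 71° + 45/60 + 19.37/3600 = 71 + 0.750000 + 0.005381 = 71.755381
  W → negative
Point 5:
  Lat: 12° + 33/60 + 5.7/3600 = 12 + 0.550000 + 0.001583 = 12.551583
  N → positive
  Lon: 35 + 42/60 + 51.8/3600 = 35.714389
  E ⇒ keep positive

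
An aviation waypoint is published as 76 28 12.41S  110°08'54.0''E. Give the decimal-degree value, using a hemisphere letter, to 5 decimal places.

φ: 28′ + 12.41″ = 28.20683′; 76 + 28.20683/60 = 76.470114
Longitude: 110 + 8/60 + 54/3600 = 110.148333

76.47011° S, 110.14833° E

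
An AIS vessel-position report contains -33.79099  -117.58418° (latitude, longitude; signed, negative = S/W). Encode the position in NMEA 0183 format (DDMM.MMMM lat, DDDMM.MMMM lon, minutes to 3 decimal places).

3347.459,S / 11735.051,W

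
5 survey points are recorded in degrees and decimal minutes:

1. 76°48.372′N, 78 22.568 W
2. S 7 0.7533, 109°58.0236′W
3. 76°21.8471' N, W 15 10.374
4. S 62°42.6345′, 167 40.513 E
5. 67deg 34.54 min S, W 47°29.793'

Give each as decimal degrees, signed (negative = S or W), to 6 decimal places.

1. 76.806200, -78.376133
2. -7.012555, -109.967060
3. 76.364118, -15.172900
4. -62.710575, 167.675217
5. -67.575667, -47.496550

Point 1:
  Latitude: 76 + 48.372/60 = 76.8062000
  N → positive
  Longitude: 78 + 22.568/60 = 78.3761333
  hemisphere W, so the sign is −
Point 2:
  Latitude: 7 + 0.7533/60 = 7.0125550
  S → negative
  Lon: 109 + 58.0236/60 = 109.9670600
  hemisphere W, so the sign is −
Point 3:
  Lat: 76 + 21.8471/60 = 76.3641183
  N ⇒ keep positive
  Lon: 15 + 10.374/60 = 15.1729000
  W ⇒ negate
Point 4:
  Latitude: 62 + 42.6345/60 = 62.7105750
  S → negative
  Longitude: 167 + 40.513/60 = 167.6752167
  E ⇒ keep positive
Point 5:
  φ: 34.54′ = 0.575667°; total 67.5756667
  S ⇒ negate
  Lon: 29.793′ = 0.496550°; total 47.4965500
  W ⇒ negate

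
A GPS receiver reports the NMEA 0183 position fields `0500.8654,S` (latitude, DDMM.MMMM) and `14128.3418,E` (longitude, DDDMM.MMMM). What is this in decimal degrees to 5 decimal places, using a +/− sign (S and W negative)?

φ: split at 2 digits → 05° and 0.8654′; 5 + 0.8654/60 = 5.014423
S ⇒ negate
Lon: split at 3 digits → 141° and 28.3418′; 141 + 28.3418/60 = 141.472363
E → positive

-5.01442, 141.47236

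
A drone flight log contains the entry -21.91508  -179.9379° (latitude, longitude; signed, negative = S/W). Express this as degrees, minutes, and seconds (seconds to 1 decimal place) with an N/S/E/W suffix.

Latitude is negative → S; |value| = 21.915080
Lat: 0.915080° → 54.90480′; 0.90480 × 60 = 54.288″
Longitude is negative → W; |value| = 179.937900
λ: whole degrees 179; 56.27400′ → 56′ and 16.440″

21°54′54.3″ S, 179°56′16.4″ W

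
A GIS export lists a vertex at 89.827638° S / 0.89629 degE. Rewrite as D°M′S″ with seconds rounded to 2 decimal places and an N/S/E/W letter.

89°49′39.50″ S, 0°53′46.64″ E

Lat: whole degrees 89; 49.65828′ → 49′ and 39.4968″
λ: 0.896290 × 60 = 53.77740′ → 53′, remainder × 60 = 46.6440″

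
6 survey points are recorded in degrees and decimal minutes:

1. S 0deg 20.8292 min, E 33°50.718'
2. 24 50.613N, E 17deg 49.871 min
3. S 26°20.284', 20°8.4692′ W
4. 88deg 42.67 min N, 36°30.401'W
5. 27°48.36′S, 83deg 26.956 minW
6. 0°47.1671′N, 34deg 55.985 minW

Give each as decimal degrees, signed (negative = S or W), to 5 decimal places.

Point 1:
  Lat: 20.8292′ = 0.347153°; total 0.347153
  S → negative
  Lon: 50.718′ = 0.845300°; total 33.845300
  E ⇒ keep positive
Point 2:
  Latitude: 50.613′ = 0.843550°; total 24.843550
  N → positive
  Lon: 17 + 49.871/60 = 17.831183
  E → positive
Point 3:
  Latitude: 20.284′ = 0.338067°; total 26.338067
  S → negative
  Lon: 8.4692′ = 0.141153°; total 20.141153
  W ⇒ negate
Point 4:
  Latitude: 88 + 42.67/60 = 88.711167
  N → positive
  λ: 30.401′ = 0.506683°; total 36.506683
  W → negative
Point 5:
  φ: 48.36′ = 0.806000°; total 27.806000
  hemisphere S, so the sign is −
  λ: 83 + 26.956/60 = 83.449267
  hemisphere W, so the sign is −
Point 6:
  φ: 0 + 47.1671/60 = 0.786118
  N ⇒ keep positive
  Longitude: 55.985′ = 0.933083°; total 34.933083
  W ⇒ negate

1. -0.34715, 33.84530
2. 24.84355, 17.83118
3. -26.33807, -20.14115
4. 88.71117, -36.50668
5. -27.80600, -83.44927
6. 0.78612, -34.93308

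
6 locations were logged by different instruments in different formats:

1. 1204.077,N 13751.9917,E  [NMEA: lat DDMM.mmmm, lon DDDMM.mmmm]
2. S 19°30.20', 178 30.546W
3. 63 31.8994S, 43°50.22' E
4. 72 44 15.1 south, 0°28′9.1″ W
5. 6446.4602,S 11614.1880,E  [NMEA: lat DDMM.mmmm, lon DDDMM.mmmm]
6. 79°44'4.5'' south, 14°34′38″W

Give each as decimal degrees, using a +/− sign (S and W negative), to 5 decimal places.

Point 1:
  Latitude: split at 2 digits → 12° and 4.077′; 12 + 4.077/60 = 12.067950
  N ⇒ keep positive
  Lon: degrees = first 3 digits = 137, minutes = 51.9917; 137 + 51.9917/60 = 137.866528
  E ⇒ keep positive
Point 2:
  φ: 19 + 30.2/60 = 19.503333
  S → negative
  Longitude: 30.546′ = 0.509100°; total 178.509100
  W ⇒ negate
Point 3:
  Lat: 31.8994′ = 0.531657°; total 63.531657
  hemisphere S, so the sign is −
  λ: 50.22′ = 0.837000°; total 43.837000
  E → positive
Point 4:
  Latitude: 72° + 44/60 + 15.1/3600 = 72 + 0.733333 + 0.004194 = 72.737528
  S → negative
  Lon: 28′ + 9.1″ = 28.15167′; 0 + 28.15167/60 = 0.469194
  hemisphere W, so the sign is −
Point 5:
  Lat: split at 2 digits → 64° and 46.4602′; 64 + 46.4602/60 = 64.774337
  S → negative
  λ: degrees = first 3 digits = 116, minutes = 14.188; 116 + 14.188/60 = 116.236467
  E → positive
Point 6:
  Latitude: 79 + 44/60 + 4.5/3600 = 79.734583
  hemisphere S, so the sign is −
  Lon: 34′ + 38″ = 34.63333′; 14 + 34.63333/60 = 14.577222
  hemisphere W, so the sign is −

1. 12.06795, 137.86653
2. -19.50333, -178.50910
3. -63.53166, 43.83700
4. -72.73753, -0.46919
5. -64.77434, 116.23647
6. -79.73458, -14.57722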